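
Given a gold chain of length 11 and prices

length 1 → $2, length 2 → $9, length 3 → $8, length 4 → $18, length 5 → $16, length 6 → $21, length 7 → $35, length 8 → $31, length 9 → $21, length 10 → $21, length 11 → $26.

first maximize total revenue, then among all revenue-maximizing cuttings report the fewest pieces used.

2

Let r[k] be the best obtainable value from length k. For each k, try every first piece i and keep the best of price[i] + r[k−i].
r[1] = 2
r[2] = max(2+2, 9+0) = 9
r[3] = max(2+9, 9+2, 8+0) = 11
r[4] = max(2+11, 9+9, 8+2, 18+0) = 18
r[5] = max(2+18, 9+11, 8+9, 18+2, 16+0) = 20
r[6] = max(2+20, 9+18, 8+11, 18+9, 16+2, 21+0) = 27
r[7] = max(2+27, 9+20, 8+18, …, 21+2, 35+0) = 35
r[8] = max(2+35, 9+27, 8+20, …, 35+2, 31+0) = 37
r[9] = max(2+37, 9+35, 8+27, …, 31+2, 21+0) = 44
r[10] = max(2+44, 9+37, 8+35, …, 21+2, 21+0) = 46
r[11] = max(2+46, 9+44, 8+37, …, 21+2, 26+0) = 53
Maximum revenue is $53.
Now minimize piece count subject to staying optimal: for each k, pieces[k] = 1 + min over i with p[i]+r[k−i]=r[k] of pieces[k−i].
pieces[8] = 2
pieces[9] = 2
pieces[10] = 3
pieces[11] = 2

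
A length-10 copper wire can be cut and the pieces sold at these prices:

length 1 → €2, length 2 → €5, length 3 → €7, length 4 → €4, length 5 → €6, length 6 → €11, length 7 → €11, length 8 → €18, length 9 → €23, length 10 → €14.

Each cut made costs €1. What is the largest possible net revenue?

24

Consider every possible first cut. v[k] is the best of p[i]+v[k−i] over all sellable i≤k, charging 1 whenever i<k.
v[1] = 2
v[2] = 5
v[3] = 7
v[4] = 9  (first piece 2, then v[2]=5)
v[5] = 11  (first piece 2, then v[3]=7)
v[6] = 13  (first piece 2, then v[4]=9)
v[7] = 15  (first piece 2, then v[5]=11)
v[8] = 18
v[9] = 23
v[10] = 24  (first piece 1, then v[9]=23)
One optimal plan: pieces 9 + 1 (1 cut) → €25 − €1 = €24.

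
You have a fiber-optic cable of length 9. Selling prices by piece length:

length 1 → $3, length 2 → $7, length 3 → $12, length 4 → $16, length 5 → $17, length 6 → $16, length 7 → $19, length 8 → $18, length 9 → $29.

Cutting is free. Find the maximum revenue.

Consider every possible first cut. r[k] is the best of p[i]+r[k−i] over all sellable i≤k.
r[1] = 3
r[2] = max(3+3, 7+0) = 7
r[3] = max(3+7, 7+3, 12+0) = 12
r[4] = max(3+12, 7+7, 12+3, 16+0) = 16
r[5] = max(3+16, 7+12, 12+7, 16+3, 17+0) = 19
r[6] = max(3+19, 7+16, 12+12, 16+7, 17+3, 16+0) = 24
r[7] = max(3+24, 7+19, 12+16, …, 16+3, 19+0) = 28
r[8] = max(3+28, 7+24, 12+19, …, 19+3, 18+0) = 32
r[9] = max(3+32, 7+28, 12+24, …, 18+3, 29+0) = 36
One optimal cutting: 3 + 3 + 3 → $12 + $12 + $12 = $36.

36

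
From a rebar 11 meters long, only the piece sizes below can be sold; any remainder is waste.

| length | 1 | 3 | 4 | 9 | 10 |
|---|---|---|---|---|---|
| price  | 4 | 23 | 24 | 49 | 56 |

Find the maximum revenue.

Consider every possible first cut. f[k] is the best of p[i]+f[k−i] over all sellable i≤k.
f[1] = 4
f[2] = 8  (first piece 1, then f[1]=4)
f[3] = max(4+8, 23+0) = 23
f[4] = max(4+23, 23+4, 24+0) = 27
f[5] = max(4+27, 23+8, 24+4) = 31
f[6] = max(4+31, 23+23, 24+8) = 46
f[7] = max(4+46, 23+27, 24+23) = 50
f[8] = max(4+50, 23+31, 24+27) = 54
f[9] = max(4+54, 23+46, 24+31, 49+0) = 69
f[10] = max(4+69, 23+50, 24+46, 49+4, 56+0) = 73
f[11] = max(4+73, 23+54, 24+50, 49+8, 56+4) = 77
One optimal cutting: 3 + 3 + 3 + 1 + 1 → ₹77.

77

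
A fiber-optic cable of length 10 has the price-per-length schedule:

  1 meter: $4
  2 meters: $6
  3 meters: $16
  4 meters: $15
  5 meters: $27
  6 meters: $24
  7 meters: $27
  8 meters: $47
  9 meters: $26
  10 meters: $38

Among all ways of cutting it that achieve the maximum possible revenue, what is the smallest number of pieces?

3

Let r[k] be the best obtainable value from length k. For each k, try every first piece i and keep the best of price[i] + r[k−i].
r[1] = 4
r[2] = 8  (first piece 1, then r[1]=4)
r[3] = 16
r[4] = 20  (first piece 1, then r[3]=16)
r[5] = 27
r[6] = 32  (first piece 3, then r[3]=16)
r[7] = 36  (first piece 1, then r[6]=32)
r[8] = 47
r[9] = 51  (first piece 1, then r[8]=47)
r[10] = 55  (first piece 1, then r[9]=51)
Maximum revenue is $55.
Now minimize piece count subject to staying optimal: for each k, pieces[k] = 1 + min over i with p[i]+r[k−i]=r[k] of pieces[k−i].
pieces[7] = 3
pieces[8] = 1
pieces[9] = 2
pieces[10] = 3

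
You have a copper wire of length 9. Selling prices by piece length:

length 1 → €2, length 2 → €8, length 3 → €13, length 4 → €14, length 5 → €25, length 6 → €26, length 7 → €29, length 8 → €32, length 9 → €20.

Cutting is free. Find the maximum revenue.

Consider every possible first cut. v[k] is the best of p[i]+v[k−i] over all sellable i≤k.
v[1] = 2
v[2] = max(2+2, 8+0) = 8
v[3] = max(2+8, 8+2, 13+0) = 13
v[4] = max(2+13, 8+8, 13+2, 14+0) = 16
v[5] = max(2+16, 8+13, 13+8, 14+2, 25+0) = 25
v[6] = max(2+25, 8+16, 13+13, 14+8, 25+2, 26+0) = 27
v[7] = max(2+27, 8+25, 13+16, …, 26+2, 29+0) = 33
v[8] = max(2+33, 8+27, 13+25, …, 29+2, 32+0) = 38
v[9] = max(2+38, 8+33, 13+27, …, 32+2, 20+0) = 41
One optimal cutting: 5 + 2 + 2 → €25 + €8 + €8 = €41.

41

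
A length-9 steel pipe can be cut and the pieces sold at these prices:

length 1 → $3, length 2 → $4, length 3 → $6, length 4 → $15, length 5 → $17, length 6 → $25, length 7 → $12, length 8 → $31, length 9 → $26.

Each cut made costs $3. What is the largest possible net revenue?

Consider every possible first cut. r[k] is the best of p[i]+r[k−i] over all sellable i≤k, charging 3 whenever i<k.
r[1] = 3
r[2] = max(3+3-3, 4+0) = 4
r[3] = max(3+4-3, 4+3-3, 6+0) = 6
r[4] = max(3+6-3, 4+4-3, 6+3-3, 15+0) = 15
r[5] = max(3+15-3, 4+6-3, 6+4-3, 15+3-3, 17+0) = 17
r[6] = max(3+17-3, 4+15-3, 6+6-3, 15+4-3, 17+3-3, 25+0) = 25
r[7] = max(3+25-3, 4+17-3, 6+15-3, …, 25+3-3, 12+0) = 25
r[8] = max(3+25-3, 4+25-3, 6+17-3, …, 12+3-3, 31+0) = 31
r[9] = max(3+31-3, 4+25-3, 6+25-3, …, 31+3-3, 26+0) = 31
One optimal plan: pieces 8 + 1 (1 cut) → $34 − $3 = $31.

31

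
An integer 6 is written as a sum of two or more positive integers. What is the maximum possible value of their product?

Define g[k] = max over 1≤i<k of i · max(k−i, g[k−i]); the inner max lets the remainder stay uncut if that's better.
g[2] = 1·max(1,0) = 1·1 = 1
g[3] = 1·max(2,1) = 1·2 = 2
g[4] = 2·max(2,1) = 2·2 = 4
g[5] = 2·max(3,2) = 2·3 = 6
g[6] = 3·max(3,2) = 3·3 = 9
One optimal split: 3 + 3; product 3·3 = 9.

9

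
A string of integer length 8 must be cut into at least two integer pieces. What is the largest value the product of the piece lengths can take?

Let prod[k] be the best product for length k (with at least one cut). For each first piece i, the rest contributes max(k−i, prod[k−i]).
prod[2] = 1×max(1,0) = 1×1 = 1
prod[3] = max(1×2, 2×1) = 2
prod[4] = max(1×3, 2×2, 3×1) = 4
prod[5] = max(1×4, 2×3, 3×2, 4×1) = 6
prod[6] = max(1×6, 2×4, 3×3, 4×2, 5×1) = 9
prod[7] = max(1×9, 2×6, 3×4, 4×3, 5×2, 6×1) = 12
prod[8] = max(1×12, 2×9, 3×6, …, 6×2, 7×1) = 18
One optimal split: 3 + 3 + 2; product 3×3×2 = 18.

18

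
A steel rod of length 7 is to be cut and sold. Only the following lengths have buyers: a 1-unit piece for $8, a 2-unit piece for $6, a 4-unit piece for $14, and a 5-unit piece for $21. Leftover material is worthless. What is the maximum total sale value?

56

Let f[k] be the best obtainable value from length k. For each k, try every first piece i and keep the best of price[i] + f[k−i].
f[1] = 8
f[2] = max(8+8, 6+0) = 16
f[3] = max(8+16, 6+8) = 24
f[4] = max(8+24, 6+16, 14+0) = 32
f[5] = max(8+32, 6+24, 14+8, 21+0) = 40
f[6] = max(8+40, 6+32, 14+16, 21+8) = 48
f[7] = max(8+48, 6+40, 14+24, 21+16) = 56
One optimal cutting: 1 + 1 + 1 + 1 + 1 + 1 + 1 → $56.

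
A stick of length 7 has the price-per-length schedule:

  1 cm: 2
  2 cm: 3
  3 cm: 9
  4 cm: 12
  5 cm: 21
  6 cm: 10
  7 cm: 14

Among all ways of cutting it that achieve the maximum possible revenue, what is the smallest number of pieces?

3

Build r[k] bottom-up: r[k] = max over allowed piece i of (p[i] + r[k−i]).
r[1] = 2
r[2] = max(2+2, 3+0) = 4
r[3] = max(2+4, 3+2, 9+0) = 9
r[4] = max(2+9, 3+4, 9+2, 12+0) = 12
r[5] = max(2+12, 3+9, 9+4, 12+2, 21+0) = 21
r[6] = max(2+21, 3+12, 9+9, 12+4, 21+2, 10+0) = 23
r[7] = max(2+23, 3+21, 9+12, …, 10+2, 14+0) = 25
Maximum revenue is 25.
Now minimize piece count subject to staying optimal: for each k, pieces[k] = 1 + min over i with p[i]+r[k−i]=r[k] of pieces[k−i].
pieces[4] = 1
pieces[5] = 1
pieces[6] = 2
pieces[7] = 3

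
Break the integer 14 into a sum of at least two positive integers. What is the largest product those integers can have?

Let P[k] be the best product for length k (with at least one cut). For each first piece i, the rest contributes max(k−i, P[k−i]).
P[2] = 1·max(1,0) = 1·1 = 1
P[3] = 1·max(2,1) = 1·2 = 2
P[4] = 2·max(2,1) = 2·2 = 4
P[5] = 2·max(3,2) = 2·3 = 6
P[6] = 3·max(3,2) = 3·3 = 9
P[7] = 2·max(5,6) = 2·6 = 12
P[8] = 2·max(6,9) = 2·9 = 18
P[9] = 3·max(6,9) = 3·9 = 27
P[10] = 2·max(8,18) = 2·18 = 36
P[11] = 2·max(9,27) = 2·27 = 54
P[12] = 3·max(9,27) = 3·27 = 81
P[13] = 2·max(11,54) = 2·54 = 108
P[14] = 2·max(12,81) = 2·81 = 162
One optimal split: 3 + 3 + 3 + 3 + 2; product 3·3·3·3·2 = 162.

162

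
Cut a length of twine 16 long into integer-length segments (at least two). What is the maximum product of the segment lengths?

Fill f[k] for k=2..16: at each k try every first piece i and multiply by the better of (k−i) uncut or f[k−i].
Small cases: f[2]=1, f[3]=2, f[4]=4, f[5]=6, f[6]=9, f[7]=12, f[8]=18, f[9]=27.
f[10] = max(1·27, 2·18, 3·12, …, 8·2, 9·1) = 36
f[11] = max(1·36, 2·27, 3·18, …, 9·2, 10·1) = 54
f[12] = max(1·54, 2·36, 3·27, …, 10·2, 11·1) = 81
f[13] = max(1·81, 2·54, 3·36, …, 11·2, 12·1) = 108
f[14] = max(1·108, 2·81, 3·54, …, 12·2, 13·1) = 162
f[15] = max(1·162, 2·108, 3·81, …, 13·2, 14·1) = 243
f[16] = max(1·243, 2·162, 3·108, …, 14·2, 15·1) = 324
One optimal split: 3 + 3 + 3 + 3 + 2 + 2; product 3·3·3·3·2·2 = 324.

324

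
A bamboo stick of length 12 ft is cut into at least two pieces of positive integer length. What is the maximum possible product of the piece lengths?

81

Define g[k] = max over 1≤i<k of i · max(k−i, g[k−i]); the inner max lets the remainder stay uncut if that's better.
g[2] = 1×max(1,0) = 1×1 = 1
g[3] = max(1×2, 2×1) = 2
g[4] = max(1×3, 2×2, 3×1) = 4
g[5] = max(1×4, 2×3, 3×2, 4×1) = 6
g[6] = max(1×6, 2×4, 3×3, 4×2, 5×1) = 9
g[7] = max(1×9, 2×6, 3×4, 4×3, 5×2, 6×1) = 12
g[8] = max(1×12, 2×9, 3×6, …, 6×2, 7×1) = 18
g[9] = max(1×18, 2×12, 3×9, …, 7×2, 8×1) = 27
g[10] = max(1×27, 2×18, 3×12, …, 8×2, 9×1) = 36
g[11] = max(1×36, 2×27, 3×18, …, 9×2, 10×1) = 54
g[12] = max(1×54, 2×36, 3×27, …, 10×2, 11×1) = 81
One optimal split: 3 + 3 + 3 + 3; product 3×3×3×3 = 81.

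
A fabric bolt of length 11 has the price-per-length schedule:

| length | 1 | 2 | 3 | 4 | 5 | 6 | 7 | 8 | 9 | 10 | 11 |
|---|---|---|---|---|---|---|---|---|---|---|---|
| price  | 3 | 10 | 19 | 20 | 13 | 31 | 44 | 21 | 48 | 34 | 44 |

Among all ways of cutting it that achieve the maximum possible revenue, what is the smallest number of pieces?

Consider every possible first cut. r[k] is the best of p[i]+r[k−i] over all sellable i≤k.
r[1] = 3
r[2] = max(3+3, 10+0) = 10
r[3] = max(3+10, 10+3, 19+0) = 19
r[4] = max(3+19, 10+10, 19+3, 20+0) = 22
r[5] = max(3+22, 10+19, 19+10, 20+3, 13+0) = 29
r[6] = max(3+29, 10+22, 19+19, 20+10, 13+3, 31+0) = 38
r[7] = max(3+38, 10+29, 19+22, …, 31+3, 44+0) = 44
r[8] = max(3+44, 10+38, 19+29, …, 44+3, 21+0) = 48
r[9] = max(3+48, 10+44, 19+38, …, 21+3, 48+0) = 57
r[10] = max(3+57, 10+48, 19+44, …, 48+3, 34+0) = 63
r[11] = max(3+63, 10+57, 19+48, …, 34+3, 44+0) = 67
Maximum revenue is $67.
Now minimize piece count subject to staying optimal: for each k, pieces[k] = 1 + min over i with p[i]+r[k−i]=r[k] of pieces[k−i].
pieces[8] = 3
pieces[9] = 3
pieces[10] = 2
pieces[11] = 4

4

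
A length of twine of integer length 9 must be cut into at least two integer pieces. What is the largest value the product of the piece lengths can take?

27

Define P[k] = max over 1≤i<k of i · max(k−i, P[k−i]); the inner max lets the remainder stay uncut if that's better.
P[2] = 1*max(1,0) = 1*1 = 1
P[3] = 1*max(2,1) = 1*2 = 2
P[4] = 2*max(2,1) = 2*2 = 4
P[5] = 2*max(3,2) = 2*3 = 6
P[6] = 3*max(3,2) = 3*3 = 9
P[7] = 2*max(5,6) = 2*6 = 12
P[8] = 2*max(6,9) = 2*9 = 18
P[9] = 3*max(6,9) = 3*9 = 27
One optimal split: 3 + 3 + 3; product 3*3*3 = 27.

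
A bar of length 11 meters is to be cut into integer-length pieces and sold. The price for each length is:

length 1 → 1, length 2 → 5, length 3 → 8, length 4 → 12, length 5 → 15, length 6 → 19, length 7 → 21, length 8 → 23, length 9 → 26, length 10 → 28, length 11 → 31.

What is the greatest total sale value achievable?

34

Consider every possible first cut. r[k] is the best of p[i]+r[k−i] over all sellable i≤k.
r[1] = 1
r[2] = max(1+1, 5+0) = 5
r[3] = max(1+5, 5+1, 8+0) = 8
r[4] = max(1+8, 5+5, 8+1, 12+0) = 12
r[5] = max(1+12, 5+8, 8+5, 12+1, 15+0) = 15
r[6] = max(1+15, 5+12, 8+8, 12+5, 15+1, 19+0) = 19
r[7] = max(1+19, 5+15, 8+12, …, 19+1, 21+0) = 21
r[8] = max(1+21, 5+19, 8+15, …, 21+1, 23+0) = 24
r[9] = max(1+24, 5+21, 8+19, …, 23+1, 26+0) = 27
r[10] = max(1+27, 5+24, 8+21, …, 26+1, 28+0) = 31
r[11] = max(1+31, 5+27, 8+24, …, 28+1, 31+0) = 34
One optimal cutting: 6 + 5 → 19 + 15 = 34.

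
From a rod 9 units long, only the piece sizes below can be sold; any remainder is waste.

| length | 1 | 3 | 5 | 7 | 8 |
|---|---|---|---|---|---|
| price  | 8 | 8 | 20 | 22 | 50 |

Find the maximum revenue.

72

Build r[k] bottom-up: r[k] = max over allowed piece i of (p[i] + r[k−i]).
r[1] = 8
r[2] = 16  (first piece 1, then r[1]=8)
r[3] = 24  (first piece 1, then r[2]=16)
r[4] = 32  (first piece 1, then r[3]=24)
r[5] = 40  (first piece 1, then r[4]=32)
r[6] = 48  (first piece 1, then r[5]=40)
r[7] = 56  (first piece 1, then r[6]=48)
r[8] = 64  (first piece 1, then r[7]=56)
r[9] = 72  (first piece 1, then r[8]=64)
One optimal cutting: 1 + 1 + 1 + 1 + 1 + 1 + 1 + 1 + 1 → 72.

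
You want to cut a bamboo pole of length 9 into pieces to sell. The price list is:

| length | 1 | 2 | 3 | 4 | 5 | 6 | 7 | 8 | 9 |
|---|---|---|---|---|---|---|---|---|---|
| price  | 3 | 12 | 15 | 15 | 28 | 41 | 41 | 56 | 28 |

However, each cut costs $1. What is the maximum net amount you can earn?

58

Let net[k] be the best obtainable value from length k. For each k, try every first piece i and keep the best of price[i] + net[k−i] minus the 1 cut fee when i<k.
net[1] = 3
net[2] = max(3+3-1, 12+0) = 12
net[3] = max(3+12-1, 12+3-1, 15+0) = 15
net[4] = max(3+15-1, 12+12-1, 15+3-1, 15+0) = 23
net[5] = max(3+23-1, 12+15-1, 15+12-1, 15+3-1, 28+0) = 28
net[6] = max(3+28-1, 12+23-1, 15+15-1, 15+12-1, 28+3-1, 41+0) = 41
net[7] = max(3+41-1, 12+28-1, 15+23-1, …, 41+3-1, 41+0) = 43
net[8] = max(3+43-1, 12+41-1, 15+28-1, …, 41+3-1, 56+0) = 56
net[9] = max(3+56-1, 12+43-1, 15+41-1, …, 56+3-1, 28+0) = 58
One optimal plan: pieces 8 + 1 (1 cut) → $59 − $1 = $58.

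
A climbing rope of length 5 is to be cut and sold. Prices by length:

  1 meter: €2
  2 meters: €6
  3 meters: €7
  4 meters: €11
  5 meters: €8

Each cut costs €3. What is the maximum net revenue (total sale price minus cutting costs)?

10

Build v[k] bottom-up: v[k] = max over allowed piece i of (p[i] + v[k−i]) − 3 per cut.
v[1] = 2
v[2] = max(2+2-3, 6+0) = 6
v[3] = max(2+6-3, 6+2-3, 7+0) = 7
v[4] = max(2+7-3, 6+6-3, 7+2-3, 11+0) = 11
v[5] = max(2+11-3, 6+7-3, 7+6-3, 11+2-3, 8+0) = 10
One optimal plan: pieces 4 + 1 (1 cut) → €13 − €3 = €10.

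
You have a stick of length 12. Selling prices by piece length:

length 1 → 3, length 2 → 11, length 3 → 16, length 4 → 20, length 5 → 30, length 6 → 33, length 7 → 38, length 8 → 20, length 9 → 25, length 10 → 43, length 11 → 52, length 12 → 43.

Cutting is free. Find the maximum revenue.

71

Build R[k] bottom-up: R[k] = max over allowed piece i of (p[i] + R[k−i]).
R[1] = 3
R[2] = max(3+3, 11+0) = 11
R[3] = max(3+11, 11+3, 16+0) = 16
R[4] = max(3+16, 11+11, 16+3, 20+0) = 22
R[5] = max(3+22, 11+16, 16+11, 20+3, 30+0) = 30
R[6] = max(3+30, 11+22, 16+16, 20+11, 30+3, 33+0) = 33
R[7] = max(3+33, 11+30, 16+22, …, 33+3, 38+0) = 41
R[8] = max(3+41, 11+33, 16+30, …, 38+3, 20+0) = 46
R[9] = max(3+46, 11+41, 16+33, …, 20+3, 25+0) = 52
R[10] = max(3+52, 11+46, 16+41, …, 25+3, 43+0) = 60
R[11] = max(3+60, 11+52, 16+46, …, 43+3, 52+0) = 63
R[12] = max(3+63, 11+60, 16+52, …, 52+3, 43+0) = 71
One optimal cutting: 5 + 5 + 2 → 30 + 30 + 11 = 71.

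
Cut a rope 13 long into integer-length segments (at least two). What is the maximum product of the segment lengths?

Fill g[k] for k=2..13: at each k try every first piece i and multiply by the better of (k−i) uncut or g[k−i].
g[2] = 1×max(1,0) = 1×1 = 1
g[3] = max(1×2, 2×1) = 2
g[4] = max(1×3, 2×2, 3×1) = 4
g[5] = max(1×4, 2×3, 3×2, 4×1) = 6
g[6] = max(1×6, 2×4, 3×3, 4×2, 5×1) = 9
g[7] = max(1×9, 2×6, 3×4, 4×3, 5×2, 6×1) = 12
g[8] = max(1×12, 2×9, 3×6, …, 6×2, 7×1) = 18
g[9] = max(1×18, 2×12, 3×9, …, 7×2, 8×1) = 27
g[10] = max(1×27, 2×18, 3×12, …, 8×2, 9×1) = 36
g[11] = max(1×36, 2×27, 3×18, …, 9×2, 10×1) = 54
g[12] = max(1×54, 2×36, 3×27, …, 10×2, 11×1) = 81
g[13] = max(1×81, 2×54, 3×36, …, 11×2, 12×1) = 108
One optimal split: 3 + 3 + 3 + 2 + 2; product 3×3×3×2×2 = 108.

108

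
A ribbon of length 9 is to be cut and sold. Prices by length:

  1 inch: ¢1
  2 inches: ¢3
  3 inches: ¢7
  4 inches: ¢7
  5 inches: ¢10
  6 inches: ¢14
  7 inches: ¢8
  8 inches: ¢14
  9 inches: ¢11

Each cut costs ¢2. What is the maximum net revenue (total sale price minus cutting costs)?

19

Build r[k] bottom-up: r[k] = max over allowed piece i of (p[i] + r[k−i]) − 2 per cut.
r[1] = 1
r[2] = 3
r[3] = 7
r[4] = 7
r[5] = 10
r[6] = 14
r[7] = 13  (first piece 1, then r[6]=14)
r[8] = 15  (first piece 2, then r[6]=14)
r[9] = 19  (first piece 3, then r[6]=14)
One optimal plan: pieces 6 + 3 (1 cut) → ¢21 − ¢2 = ¢19.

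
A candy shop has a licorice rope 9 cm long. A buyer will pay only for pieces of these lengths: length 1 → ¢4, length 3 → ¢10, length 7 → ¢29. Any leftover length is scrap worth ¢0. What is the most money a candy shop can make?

37

Let best[k] be the best obtainable value from length k. For each k, try every first piece i and keep the best of price[i] + best[k−i].
best[1] = 4
best[2] = 8  (first piece 1, then best[1]=4)
best[3] = 12  (first piece 1, then best[2]=8)
best[4] = 16  (first piece 1, then best[3]=12)
best[5] = 20  (first piece 1, then best[4]=16)
best[6] = 24  (first piece 1, then best[5]=20)
best[7] = 29
best[8] = 33  (first piece 1, then best[7]=29)
best[9] = 37  (first piece 1, then best[8]=33)
One optimal cutting: 7 + 1 + 1 → ¢37.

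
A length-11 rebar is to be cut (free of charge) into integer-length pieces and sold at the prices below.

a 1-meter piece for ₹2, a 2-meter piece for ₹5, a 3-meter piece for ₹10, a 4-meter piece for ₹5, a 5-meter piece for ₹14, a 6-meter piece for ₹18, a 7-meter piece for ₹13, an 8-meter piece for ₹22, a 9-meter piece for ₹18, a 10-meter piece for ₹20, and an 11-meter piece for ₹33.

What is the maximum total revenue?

Consider every possible first cut. R[k] is the best of p[i]+R[k−i] over all sellable i≤k.
R[1] = 2
R[2] = max(2+2, 5+0) = 5
R[3] = max(2+5, 5+2, 10+0) = 10
R[4] = max(2+10, 5+5, 10+2, 5+0) = 12
R[5] = max(2+12, 5+10, 10+5, 5+2, 14+0) = 15
R[6] = max(2+15, 5+12, 10+10, 5+5, 14+2, 18+0) = 20
R[7] = max(2+20, 5+15, 10+12, …, 18+2, 13+0) = 22
R[8] = max(2+22, 5+20, 10+15, …, 13+2, 22+0) = 25
R[9] = max(2+25, 5+22, 10+20, …, 22+2, 18+0) = 30
R[10] = max(2+30, 5+25, 10+22, …, 18+2, 20+0) = 32
R[11] = max(2+32, 5+30, 10+25, …, 20+2, 33+0) = 35
One optimal cutting: 3 + 3 + 3 + 2 → ₹10 + ₹10 + ₹10 + ₹5 = ₹35.

35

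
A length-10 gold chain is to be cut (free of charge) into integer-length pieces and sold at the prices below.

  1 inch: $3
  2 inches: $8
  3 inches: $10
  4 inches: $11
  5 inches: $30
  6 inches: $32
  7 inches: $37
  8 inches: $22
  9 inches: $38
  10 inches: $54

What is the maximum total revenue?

Let v[k] be the best obtainable value from length k. For each k, try every first piece i and keep the best of price[i] + v[k−i].
v[1] = 3
v[2] = max(3+3, 8+0) = 8
v[3] = max(3+8, 8+3, 10+0) = 11
v[4] = max(3+11, 8+8, 10+3, 11+0) = 16
v[5] = max(3+16, 8+11, 10+8, 11+3, 30+0) = 30
v[6] = max(3+30, 8+16, 10+11, 11+8, 30+3, 32+0) = 33
v[7] = max(3+33, 8+30, 10+16, …, 32+3, 37+0) = 38
v[8] = max(3+38, 8+33, 10+30, …, 37+3, 22+0) = 41
v[9] = max(3+41, 8+38, 10+33, …, 22+3, 38+0) = 46
v[10] = max(3+46, 8+41, 10+38, …, 38+3, 54+0) = 60
One optimal cutting: 5 + 5 → $30 + $30 = $60.

60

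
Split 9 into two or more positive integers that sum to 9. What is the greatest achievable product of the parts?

27

Let prod[k] be the best product for length k (with at least one cut). For each first piece i, the rest contributes max(k−i, prod[k−i]).
prod[2] = 1×max(1,0) = 1×1 = 1
prod[3] = 1×max(2,1) = 1×2 = 2
prod[4] = 2×max(2,1) = 2×2 = 4
prod[5] = 2×max(3,2) = 2×3 = 6
prod[6] = 3×max(3,2) = 3×3 = 9
prod[7] = 2×max(5,6) = 2×6 = 12
prod[8] = 2×max(6,9) = 2×9 = 18
prod[9] = 3×max(6,9) = 3×9 = 27
One optimal split: 3 + 3 + 3; product 3×3×3 = 27.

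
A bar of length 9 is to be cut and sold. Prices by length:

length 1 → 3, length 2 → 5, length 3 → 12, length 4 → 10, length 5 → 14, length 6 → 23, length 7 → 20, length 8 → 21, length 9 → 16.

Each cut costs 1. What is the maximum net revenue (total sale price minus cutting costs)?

34

Build r[k] bottom-up: r[k] = max over allowed piece i of (p[i] + r[k−i]) − 1 per cut.
r[1] = 3
r[2] = 5  (first piece 1, then r[1]=3)
r[3] = 12
r[4] = 14  (first piece 1, then r[3]=12)
r[5] = 16  (first piece 1, then r[4]=14)
r[6] = 23  (first piece 3, then r[3]=12)
r[7] = 25  (first piece 1, then r[6]=23)
r[8] = 27  (first piece 1, then r[7]=25)
r[9] = 34  (first piece 3, then r[6]=23)
One optimal plan: pieces 3 + 3 + 3 (2 cuts) → 36 − 2 = 34.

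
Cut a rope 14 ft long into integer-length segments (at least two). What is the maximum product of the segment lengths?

162

Define P[k] = max over 1≤i<k of i · max(k−i, P[k−i]); the inner max lets the remainder stay uncut if that's better.
P[2] = 1·max(1,0) = 1·1 = 1
P[3] = max(1·2, 2·1) = 2
P[4] = max(1·3, 2·2, 3·1) = 4
P[5] = max(1·4, 2·3, 3·2, 4·1) = 6
P[6] = max(1·6, 2·4, 3·3, 4·2, 5·1) = 9
P[7] = max(1·9, 2·6, 3·4, 4·3, 5·2, 6·1) = 12
P[8] = max(1·12, 2·9, 3·6, …, 6·2, 7·1) = 18
P[9] = max(1·18, 2·12, 3·9, …, 7·2, 8·1) = 27
P[10] = max(1·27, 2·18, 3·12, …, 8·2, 9·1) = 36
P[11] = max(1·36, 2·27, 3·18, …, 9·2, 10·1) = 54
P[12] = max(1·54, 2·36, 3·27, …, 10·2, 11·1) = 81
P[13] = max(1·81, 2·54, 3·36, …, 11·2, 12·1) = 108
P[14] = max(1·108, 2·81, 3·54, …, 12·2, 13·1) = 162
One optimal split: 3 + 3 + 3 + 3 + 2; product 3·3·3·3·2 = 162.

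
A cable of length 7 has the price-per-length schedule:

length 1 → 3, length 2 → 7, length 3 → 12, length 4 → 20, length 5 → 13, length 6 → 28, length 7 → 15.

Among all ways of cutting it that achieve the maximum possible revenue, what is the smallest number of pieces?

Let r[k] be the best obtainable value from length k. For each k, try every first piece i and keep the best of price[i] + r[k−i].
r[1] = 3
r[2] = 7
r[3] = 12
r[4] = 20
r[5] = 23  (first piece 1, then r[4]=20)
r[6] = 28
r[7] = 32  (first piece 3, then r[4]=20)
Maximum revenue is 32.
Now minimize piece count subject to staying optimal: for each k, pieces[k] = 1 + min over i with p[i]+r[k−i]=r[k] of pieces[k−i].
pieces[4] = 1
pieces[5] = 2
pieces[6] = 1
pieces[7] = 2

2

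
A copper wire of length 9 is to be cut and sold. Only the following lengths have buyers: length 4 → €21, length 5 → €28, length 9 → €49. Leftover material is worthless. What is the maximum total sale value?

49

Let r[k] be the best obtainable value from length k. For each k, try every first piece i and keep the best of price[i] + r[k−i].
r[1] = 0
r[2] = 0
r[3] = 0
r[4] = 21
r[5] = 28
r[6] = 28
r[7] = 28
r[8] = 42  (first piece 4, then r[4]=21)
r[9] = 49  (first piece 4, then r[5]=28)
One optimal cutting: 5 + 4 → €49.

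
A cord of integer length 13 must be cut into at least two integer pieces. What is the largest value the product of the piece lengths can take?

108

Fill g[k] for k=2..13: at each k try every first piece i and multiply by the better of (k−i) uncut or g[k−i].
g[2] = 1*max(1,0) = 1*1 = 1
g[3] = 1*max(2,1) = 1*2 = 2
g[4] = 2*max(2,1) = 2*2 = 4
g[5] = 2*max(3,2) = 2*3 = 6
g[6] = 3*max(3,2) = 3*3 = 9
g[7] = 2*max(5,6) = 2*6 = 12
g[8] = 2*max(6,9) = 2*9 = 18
g[9] = 3*max(6,9) = 3*9 = 27
g[10] = 2*max(8,18) = 2*18 = 36
g[11] = 2*max(9,27) = 2*27 = 54
g[12] = 3*max(9,27) = 3*27 = 81
g[13] = 2*max(11,54) = 2*54 = 108
One optimal split: 3 + 3 + 3 + 2 + 2; product 3*3*3*2*2 = 108.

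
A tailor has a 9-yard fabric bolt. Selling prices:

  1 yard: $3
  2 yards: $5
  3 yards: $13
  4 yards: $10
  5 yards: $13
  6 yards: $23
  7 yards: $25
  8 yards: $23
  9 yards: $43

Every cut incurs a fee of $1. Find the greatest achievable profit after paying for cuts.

Consider every possible first cut. v[k] is the best of p[i]+v[k−i] over all sellable i≤k, charging 1 whenever i<k.
v[1] = 3
v[2] = max(3+3-1, 5+0) = 5
v[3] = max(3+5-1, 5+3-1, 13+0) = 13
v[4] = max(3+13-1, 5+5-1, 13+3-1, 10+0) = 15
v[5] = max(3+15-1, 5+13-1, 13+5-1, 10+3-1, 13+0) = 17
v[6] = max(3+17-1, 5+15-1, 13+13-1, 10+5-1, 13+3-1, 23+0) = 25
v[7] = max(3+25-1, 5+17-1, 13+15-1, …, 23+3-1, 25+0) = 27
v[8] = max(3+27-1, 5+25-1, 13+17-1, …, 25+3-1, 23+0) = 29
v[9] = max(3+29-1, 5+27-1, 13+25-1, …, 23+3-1, 43+0) = 43
Best is to make no cuts and sell whole for $43.

43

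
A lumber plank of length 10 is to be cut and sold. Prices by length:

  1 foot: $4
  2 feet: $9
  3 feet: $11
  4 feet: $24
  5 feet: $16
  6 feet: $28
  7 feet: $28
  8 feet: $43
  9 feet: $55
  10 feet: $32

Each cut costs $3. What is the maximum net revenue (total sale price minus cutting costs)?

56

Let r[k] be the best obtainable value from length k. For each k, try every first piece i and keep the best of price[i] + r[k−i] minus the 3 cut fee when i<k.
r[1] = 4
r[2] = 9
r[3] = 11
r[4] = 24
r[5] = 25  (first piece 1, then r[4]=24)
r[6] = 30  (first piece 2, then r[4]=24)
r[7] = 32  (first piece 3, then r[4]=24)
r[8] = 45  (first piece 4, then r[4]=24)
r[9] = 55
r[10] = 56  (first piece 1, then r[9]=55)
One optimal plan: pieces 9 + 1 (1 cut) → $59 − $3 = $56.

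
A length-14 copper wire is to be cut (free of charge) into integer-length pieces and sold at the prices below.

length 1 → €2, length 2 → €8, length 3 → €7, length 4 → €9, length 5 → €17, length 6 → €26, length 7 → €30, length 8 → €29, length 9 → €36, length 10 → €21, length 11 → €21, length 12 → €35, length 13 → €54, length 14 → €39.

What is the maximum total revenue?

60

Build v[k] bottom-up: v[k] = max over allowed piece i of (p[i] + v[k−i]).
v[1] = 2
v[2] = max(2+2, 8+0) = 8
v[3] = max(2+8, 8+2, 7+0) = 10
v[4] = max(2+10, 8+8, 7+2, 9+0) = 16
v[5] = max(2+16, 8+10, 7+8, 9+2, 17+0) = 18
v[6] = max(2+18, 8+16, 7+10, 9+8, 17+2, 26+0) = 26
v[7] = max(2+26, 8+18, 7+16, …, 26+2, 30+0) = 30
v[8] = max(2+30, 8+26, 7+18, …, 30+2, 29+0) = 34
v[9] = max(2+34, 8+30, 7+26, …, 29+2, 36+0) = 38
v[10] = max(2+38, 8+34, 7+30, …, 36+2, 21+0) = 42
v[11] = max(2+42, 8+38, 7+34, …, 21+2, 21+0) = 46
v[12] = max(2+46, 8+42, 7+38, …, 21+2, 35+0) = 52
v[13] = max(2+52, 8+46, 7+42, …, 35+2, 54+0) = 56
v[14] = max(2+56, 8+52, 7+46, …, 54+2, 39+0) = 60
One optimal cutting: 6 + 6 + 2 → €26 + €26 + €8 = €60.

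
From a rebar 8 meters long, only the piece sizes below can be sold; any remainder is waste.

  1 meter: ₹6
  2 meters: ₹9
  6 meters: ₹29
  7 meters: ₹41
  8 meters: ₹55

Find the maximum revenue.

Consider every possible first cut. r[k] is the best of p[i]+r[k−i] over all sellable i≤k.
r[1] = 6
r[2] = 12  (first piece 1, then r[1]=6)
r[3] = 18  (first piece 1, then r[2]=12)
r[4] = 24  (first piece 1, then r[3]=18)
r[5] = 30  (first piece 1, then r[4]=24)
r[6] = 36  (first piece 1, then r[5]=30)
r[7] = 42  (first piece 1, then r[6]=36)
r[8] = 55
One optimal cutting: 8 → ₹55.

55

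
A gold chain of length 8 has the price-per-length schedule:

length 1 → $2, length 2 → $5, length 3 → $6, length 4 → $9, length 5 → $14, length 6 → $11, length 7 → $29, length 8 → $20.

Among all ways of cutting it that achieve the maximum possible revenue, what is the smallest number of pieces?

Let r[k] be the best obtainable value from length k. For each k, try every first piece i and keep the best of price[i] + r[k−i].
r[1] = 2
r[2] = max(2+2, 5+0) = 5
r[3] = max(2+5, 5+2, 6+0) = 7
r[4] = max(2+7, 5+5, 6+2, 9+0) = 10
r[5] = max(2+10, 5+7, 6+5, 9+2, 14+0) = 14
r[6] = max(2+14, 5+10, 6+7, 9+5, 14+2, 11+0) = 16
r[7] = max(2+16, 5+14, 6+10, …, 11+2, 29+0) = 29
r[8] = max(2+29, 5+16, 6+14, …, 29+2, 20+0) = 31
Maximum revenue is $31.
Now minimize piece count subject to staying optimal: for each k, pieces[k] = 1 + min over i with p[i]+r[k−i]=r[k] of pieces[k−i].
pieces[5] = 1
pieces[6] = 2
pieces[7] = 1
pieces[8] = 2

2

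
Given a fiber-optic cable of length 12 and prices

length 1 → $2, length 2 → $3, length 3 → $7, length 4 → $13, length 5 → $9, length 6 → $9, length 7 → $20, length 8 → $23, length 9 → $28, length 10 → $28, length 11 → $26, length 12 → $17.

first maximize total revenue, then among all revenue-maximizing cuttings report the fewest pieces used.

3

Let r[k] be the best obtainable value from length k. For each k, try every first piece i and keep the best of price[i] + r[k−i].
r[1] = 2
r[2] = 4  (first piece 1, then r[1]=2)
r[3] = 7
r[4] = 13
r[5] = 15  (first piece 1, then r[4]=13)
r[6] = 17  (first piece 1, then r[5]=15)
r[7] = 20  (first piece 3, then r[4]=13)
r[8] = 26  (first piece 4, then r[4]=13)
r[9] = 28  (first piece 1, then r[8]=26)
r[10] = 30  (first piece 1, then r[9]=28)
r[11] = 33  (first piece 3, then r[8]=26)
r[12] = 39  (first piece 4, then r[8]=26)
Maximum revenue is $39.
Now minimize piece count subject to staying optimal: for each k, pieces[k] = 1 + min over i with p[i]+r[k−i]=r[k] of pieces[k−i].
pieces[9] = 1
pieces[10] = 2
pieces[11] = 2
pieces[12] = 3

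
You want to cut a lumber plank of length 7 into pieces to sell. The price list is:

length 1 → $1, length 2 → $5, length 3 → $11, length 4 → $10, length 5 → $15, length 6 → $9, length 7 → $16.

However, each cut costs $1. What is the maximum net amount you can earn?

Consider every possible first cut. net[k] is the best of p[i]+net[k−i] over all sellable i≤k, charging 1 whenever i<k.
net[1] = 1
net[2] = max(1+1-1, 5+0) = 5
net[3] = max(1+5-1, 5+1-1, 11+0) = 11
net[4] = max(1+11-1, 5+5-1, 11+1-1, 10+0) = 11
net[5] = max(1+11-1, 5+11-1, 11+5-1, 10+1-1, 15+0) = 15
net[6] = max(1+15-1, 5+11-1, 11+11-1, 10+5-1, 15+1-1, 9+0) = 21
net[7] = max(1+21-1, 5+15-1, 11+11-1, …, 9+1-1, 16+0) = 21
One optimal plan: pieces 3 + 3 + 1 (2 cuts) → $23 − $2 = $21.

21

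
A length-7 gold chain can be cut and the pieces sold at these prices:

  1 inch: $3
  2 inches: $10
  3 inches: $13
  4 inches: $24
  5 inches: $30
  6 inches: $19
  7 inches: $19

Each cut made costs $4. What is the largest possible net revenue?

36

Consider every possible first cut. net[k] is the best of p[i]+net[k−i] over all sellable i≤k, charging 4 whenever i<k.
net[1] = 3
net[2] = 10
net[3] = 13
net[4] = 24
net[5] = 30
net[6] = 30  (first piece 2, then net[4]=24)
net[7] = 36  (first piece 2, then net[5]=30)
One optimal plan: pieces 5 + 2 (1 cut) → $40 − $4 = $36.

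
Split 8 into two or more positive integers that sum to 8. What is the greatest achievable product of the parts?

Let prod[k] be the best product for length k (with at least one cut). For each first piece i, the rest contributes max(k−i, prod[k−i]).
prod[2] = 1*max(1,0) = 1*1 = 1
prod[3] = 1*max(2,1) = 1*2 = 2
prod[4] = 2*max(2,1) = 2*2 = 4
prod[5] = 2*max(3,2) = 2*3 = 6
prod[6] = 3*max(3,2) = 3*3 = 9
prod[7] = 2*max(5,6) = 2*6 = 12
prod[8] = 2*max(6,9) = 2*9 = 18
One optimal split: 3 + 3 + 2; product 3*3*2 = 18.

18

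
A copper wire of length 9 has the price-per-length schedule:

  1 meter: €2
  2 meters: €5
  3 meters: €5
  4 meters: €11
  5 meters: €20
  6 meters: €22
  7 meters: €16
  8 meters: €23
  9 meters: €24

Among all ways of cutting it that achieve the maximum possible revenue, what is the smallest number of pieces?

Build r[k] bottom-up: r[k] = max over allowed piece i of (p[i] + r[k−i]).
r[1] = 2
r[2] = max(2+2, 5+0) = 5
r[3] = max(2+5, 5+2, 5+0) = 7
r[4] = max(2+7, 5+5, 5+2, 11+0) = 11
r[5] = max(2+11, 5+7, 5+5, 11+2, 20+0) = 20
r[6] = max(2+20, 5+11, 5+7, 11+5, 20+2, 22+0) = 22
r[7] = max(2+22, 5+20, 5+11, …, 22+2, 16+0) = 25
r[8] = max(2+25, 5+22, 5+20, …, 16+2, 23+0) = 27
r[9] = max(2+27, 5+25, 5+22, …, 23+2, 24+0) = 31
Maximum revenue is €31.
Now minimize piece count subject to staying optimal: for each k, pieces[k] = 1 + min over i with p[i]+r[k−i]=r[k] of pieces[k−i].
pieces[6] = 1
pieces[7] = 2
pieces[8] = 2
pieces[9] = 2

2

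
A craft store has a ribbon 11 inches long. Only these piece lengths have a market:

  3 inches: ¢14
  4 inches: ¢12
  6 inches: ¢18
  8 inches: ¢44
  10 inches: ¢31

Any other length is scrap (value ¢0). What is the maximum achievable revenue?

58

Build best[k] bottom-up: best[k] = max over allowed piece i of (p[i] + best[k−i]).
best[1] = 0
best[2] = 0
best[3] = 14
best[4] = max(14+0, 12+0) = 14
best[5] = max(14+0, 12+0) = 14
best[6] = max(14+14, 12+0, 18+0) = 28
best[7] = max(14+14, 12+14, 18+0) = 28
best[8] = max(14+14, 12+14, 18+0, 44+0) = 44
best[9] = max(14+28, 12+14, 18+14, 44+0) = 44
best[10] = max(14+28, 12+28, 18+14, 44+0, 31+0) = 44
best[11] = max(14+44, 12+28, 18+14, 44+14, 31+0) = 58
One optimal cutting: 8 + 3 → ¢58.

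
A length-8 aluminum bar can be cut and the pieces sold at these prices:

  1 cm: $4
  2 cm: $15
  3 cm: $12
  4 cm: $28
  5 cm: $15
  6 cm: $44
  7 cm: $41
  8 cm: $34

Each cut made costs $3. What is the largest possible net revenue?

56

Consider every possible first cut. r[k] is the best of p[i]+r[k−i] over all sellable i≤k, charging 3 whenever i<k.
r[1] = 4
r[2] = max(4+4-3, 15+0) = 15
r[3] = max(4+15-3, 15+4-3, 12+0) = 16
r[4] = max(4+16-3, 15+15-3, 12+4-3, 28+0) = 28
r[5] = max(4+28-3, 15+16-3, 12+15-3, 28+4-3, 15+0) = 29
r[6] = max(4+29-3, 15+28-3, 12+16-3, 28+15-3, 15+4-3, 44+0) = 44
r[7] = max(4+44-3, 15+29-3, 12+28-3, …, 44+4-3, 41+0) = 45
r[8] = max(4+45-3, 15+44-3, 12+29-3, …, 41+4-3, 34+0) = 56
One optimal plan: pieces 6 + 2 (1 cut) → $59 − $3 = $56.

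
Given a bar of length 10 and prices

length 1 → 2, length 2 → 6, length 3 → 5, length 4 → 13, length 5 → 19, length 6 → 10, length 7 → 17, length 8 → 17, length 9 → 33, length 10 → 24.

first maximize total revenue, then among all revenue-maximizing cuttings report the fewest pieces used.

Let r[k] be the best obtainable value from length k. For each k, try every first piece i and keep the best of price[i] + r[k−i].
r[1] = 2
r[2] = max(2+2, 6+0) = 6
r[3] = max(2+6, 6+2, 5+0) = 8
r[4] = max(2+8, 6+6, 5+2, 13+0) = 13
r[5] = max(2+13, 6+8, 5+6, 13+2, 19+0) = 19
r[6] = max(2+19, 6+13, 5+8, 13+6, 19+2, 10+0) = 21
r[7] = max(2+21, 6+19, 5+13, …, 10+2, 17+0) = 25
r[8] = max(2+25, 6+21, 5+19, …, 17+2, 17+0) = 27
r[9] = max(2+27, 6+25, 5+21, …, 17+2, 33+0) = 33
r[10] = max(2+33, 6+27, 5+25, …, 33+2, 24+0) = 38
Maximum revenue is 38.
Now minimize piece count subject to staying optimal: for each k, pieces[k] = 1 + min over i with p[i]+r[k−i]=r[k] of pieces[k−i].
pieces[7] = 2
pieces[8] = 3
pieces[9] = 1
pieces[10] = 2

2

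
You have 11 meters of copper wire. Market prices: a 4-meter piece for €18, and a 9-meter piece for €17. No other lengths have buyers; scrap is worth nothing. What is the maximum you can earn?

Let r[k] be the best obtainable value from length k. For each k, try every first piece i and keep the best of price[i] + r[k−i].
r[1] = 0
r[2] = 0
r[3] = 0
r[4] = 18
r[5] = 18
r[6] = 18
r[7] = 18
r[8] = 36  (first piece 4, then r[4]=18)
r[9] = max(18+18, 17+0) = 36
r[10] = max(18+18, 17+0) = 36
r[11] = max(18+18, 17+0) = 36
One optimal cutting: pieces 4 + 4 with 3 meters of scrap → €36.

36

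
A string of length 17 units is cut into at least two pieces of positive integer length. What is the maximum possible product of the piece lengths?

486

Fill m[k] for k=2..17: at each k try every first piece i and multiply by the better of (k−i) uncut or m[k−i].
m[2] = 1×max(1,0) = 1×1 = 1
m[3] = max(1×2, 2×1) = 2
m[4] = max(1×3, 2×2, 3×1) = 4
m[5] = max(1×4, 2×3, 3×2, 4×1) = 6
m[6] = max(1×6, 2×4, 3×3, 4×2, 5×1) = 9
m[7] = max(1×9, 2×6, 3×4, 4×3, 5×2, 6×1) = 12
m[8] = max(1×12, 2×9, 3×6, …, 6×2, 7×1) = 18
m[9] = max(1×18, 2×12, 3×9, …, 7×2, 8×1) = 27
m[10] = max(1×27, 2×18, 3×12, …, 8×2, 9×1) = 36
m[11] = max(1×36, 2×27, 3×18, …, 9×2, 10×1) = 54
m[12] = max(1×54, 2×36, 3×27, …, 10×2, 11×1) = 81
m[13] = max(1×81, 2×54, 3×36, …, 11×2, 12×1) = 108
m[14] = max(1×108, 2×81, 3×54, …, 12×2, 13×1) = 162
m[15] = max(1×162, 2×108, 3×81, …, 13×2, 14×1) = 243
m[16] = max(1×243, 2×162, 3×108, …, 14×2, 15×1) = 324
m[17] = max(1×324, 2×243, 3×162, …, 15×2, 16×1) = 486
One optimal split: 3 + 3 + 3 + 3 + 3 + 2; product 3×3×3×3×3×2 = 486.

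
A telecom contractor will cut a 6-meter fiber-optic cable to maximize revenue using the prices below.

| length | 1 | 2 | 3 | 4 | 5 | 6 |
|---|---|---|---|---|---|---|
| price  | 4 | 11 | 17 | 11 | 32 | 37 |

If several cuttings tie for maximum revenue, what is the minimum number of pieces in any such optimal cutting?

Let r[k] be the best obtainable value from length k. For each k, try every first piece i and keep the best of price[i] + r[k−i].
r[1] = 4
r[2] = max(4+4, 11+0) = 11
r[3] = max(4+11, 11+4, 17+0) = 17
r[4] = max(4+17, 11+11, 17+4, 11+0) = 22
r[5] = max(4+22, 11+17, 17+11, 11+4, 32+0) = 32
r[6] = max(4+32, 11+22, 17+17, 11+11, 32+4, 37+0) = 37
Maximum revenue is $37.
Now minimize piece count subject to staying optimal: for each k, pieces[k] = 1 + min over i with p[i]+r[k−i]=r[k] of pieces[k−i].
pieces[3] = 1
pieces[4] = 2
pieces[5] = 1
pieces[6] = 1

1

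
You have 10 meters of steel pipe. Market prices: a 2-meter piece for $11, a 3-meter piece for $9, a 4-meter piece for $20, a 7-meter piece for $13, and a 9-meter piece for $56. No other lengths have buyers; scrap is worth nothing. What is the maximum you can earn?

Let best[k] be the best obtainable value from length k. For each k, try every first piece i and keep the best of price[i] + best[k−i].
best[1] = 0
best[2] = 11
best[3] = max(11+0, 9+0) = 11
best[4] = max(11+11, 9+0, 20+0) = 22
best[5] = max(11+11, 9+11, 20+0) = 22
best[6] = max(11+22, 9+11, 20+11) = 33
best[7] = max(11+22, 9+22, 20+11, 13+0) = 33
best[8] = max(11+33, 9+22, 20+22, 13+0) = 44
best[9] = max(11+33, 9+33, 20+22, 13+11, 56+0) = 56
best[10] = max(11+44, 9+33, 20+33, 13+11, 56+0) = 56
One optimal cutting: pieces 9 with 1 meter of scrap → $56.

56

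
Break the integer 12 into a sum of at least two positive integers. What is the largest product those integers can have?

81

Let g[k] be the best product for length k (with at least one cut). For each first piece i, the rest contributes max(k−i, g[k−i]).
g[2] = 1×max(1,0) = 1×1 = 1
g[3] = 1×max(2,1) = 1×2 = 2
g[4] = 2×max(2,1) = 2×2 = 4
g[5] = 2×max(3,2) = 2×3 = 6
g[6] = 3×max(3,2) = 3×3 = 9
g[7] = 2×max(5,6) = 2×6 = 12
g[8] = 2×max(6,9) = 2×9 = 18
g[9] = 3×max(6,9) = 3×9 = 27
g[10] = 2×max(8,18) = 2×18 = 36
g[11] = 2×max(9,27) = 2×27 = 54
g[12] = 3×max(9,27) = 3×27 = 81
One optimal split: 3 + 3 + 3 + 3; product 3×3×3×3 = 81.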